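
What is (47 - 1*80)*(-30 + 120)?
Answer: -2970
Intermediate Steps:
(47 - 1*80)*(-30 + 120) = (47 - 80)*90 = -33*90 = -2970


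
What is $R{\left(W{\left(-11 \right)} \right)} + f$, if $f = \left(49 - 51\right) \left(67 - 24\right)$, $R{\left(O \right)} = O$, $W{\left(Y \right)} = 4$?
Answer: $-82$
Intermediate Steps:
$f = -86$ ($f = \left(-2\right) 43 = -86$)
$R{\left(W{\left(-11 \right)} \right)} + f = 4 - 86 = -82$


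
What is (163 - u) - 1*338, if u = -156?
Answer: -19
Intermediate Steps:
(163 - u) - 1*338 = (163 - 1*(-156)) - 1*338 = (163 + 156) - 338 = 319 - 338 = -19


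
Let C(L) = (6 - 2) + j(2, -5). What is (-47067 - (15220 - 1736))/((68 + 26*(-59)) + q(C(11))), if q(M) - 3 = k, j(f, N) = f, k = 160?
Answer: 60551/1303 ≈ 46.470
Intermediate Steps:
C(L) = 6 (C(L) = (6 - 2) + 2 = 4 + 2 = 6)
q(M) = 163 (q(M) = 3 + 160 = 163)
(-47067 - (15220 - 1736))/((68 + 26*(-59)) + q(C(11))) = (-47067 - (15220 - 1736))/((68 + 26*(-59)) + 163) = (-47067 - 1*13484)/((68 - 1534) + 163) = (-47067 - 13484)/(-1466 + 163) = -60551/(-1303) = -60551*(-1/1303) = 60551/1303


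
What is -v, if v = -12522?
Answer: 12522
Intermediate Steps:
-v = -1*(-12522) = 12522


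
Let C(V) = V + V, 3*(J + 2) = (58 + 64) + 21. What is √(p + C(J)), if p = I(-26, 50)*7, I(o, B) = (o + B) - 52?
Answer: I*√942/3 ≈ 10.231*I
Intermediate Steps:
I(o, B) = -52 + B + o (I(o, B) = (B + o) - 52 = -52 + B + o)
J = 137/3 (J = -2 + ((58 + 64) + 21)/3 = -2 + (122 + 21)/3 = -2 + (⅓)*143 = -2 + 143/3 = 137/3 ≈ 45.667)
C(V) = 2*V
p = -196 (p = (-52 + 50 - 26)*7 = -28*7 = -196)
√(p + C(J)) = √(-196 + 2*(137/3)) = √(-196 + 274/3) = √(-314/3) = I*√942/3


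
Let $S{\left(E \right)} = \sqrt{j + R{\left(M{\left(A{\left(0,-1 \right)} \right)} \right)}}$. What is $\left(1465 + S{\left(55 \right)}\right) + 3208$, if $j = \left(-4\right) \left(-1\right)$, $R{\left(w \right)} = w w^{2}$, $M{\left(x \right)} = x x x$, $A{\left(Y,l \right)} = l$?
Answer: $4673 + \sqrt{3} \approx 4674.7$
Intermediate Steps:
$M{\left(x \right)} = x^{3}$ ($M{\left(x \right)} = x^{2} x = x^{3}$)
$R{\left(w \right)} = w^{3}$
$j = 4$
$S{\left(E \right)} = \sqrt{3}$ ($S{\left(E \right)} = \sqrt{4 + \left(\left(-1\right)^{3}\right)^{3}} = \sqrt{4 + \left(-1\right)^{3}} = \sqrt{4 - 1} = \sqrt{3}$)
$\left(1465 + S{\left(55 \right)}\right) + 3208 = \left(1465 + \sqrt{3}\right) + 3208 = 4673 + \sqrt{3}$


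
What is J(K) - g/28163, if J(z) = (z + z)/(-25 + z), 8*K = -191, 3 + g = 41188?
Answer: -5345069/11011733 ≈ -0.48540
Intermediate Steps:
g = 41185 (g = -3 + 41188 = 41185)
K = -191/8 (K = (⅛)*(-191) = -191/8 ≈ -23.875)
J(z) = 2*z/(-25 + z) (J(z) = (2*z)/(-25 + z) = 2*z/(-25 + z))
J(K) - g/28163 = 2*(-191/8)/(-25 - 191/8) - 41185/28163 = 2*(-191/8)/(-391/8) - 41185/28163 = 2*(-191/8)*(-8/391) - 1*41185/28163 = 382/391 - 41185/28163 = -5345069/11011733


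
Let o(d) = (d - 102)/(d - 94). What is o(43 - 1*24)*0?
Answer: 0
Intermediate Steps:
o(d) = (-102 + d)/(-94 + d)
o(43 - 1*24)*0 = ((-102 + (43 - 1*24))/(-94 + (43 - 1*24)))*0 = ((-102 + (43 - 24))/(-94 + (43 - 24)))*0 = ((-102 + 19)/(-94 + 19))*0 = (-83/(-75))*0 = -1/75*(-83)*0 = (83/75)*0 = 0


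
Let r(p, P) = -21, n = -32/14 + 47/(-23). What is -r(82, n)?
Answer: 21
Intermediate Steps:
n = -697/161 (n = -32*1/14 + 47*(-1/23) = -16/7 - 47/23 = -697/161 ≈ -4.3292)
-r(82, n) = -1*(-21) = 21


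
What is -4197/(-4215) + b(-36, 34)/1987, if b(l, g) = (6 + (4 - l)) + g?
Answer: 2892213/2791735 ≈ 1.0360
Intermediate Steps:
b(l, g) = 10 + g - l (b(l, g) = (10 - l) + g = 10 + g - l)
-4197/(-4215) + b(-36, 34)/1987 = -4197/(-4215) + (10 + 34 - 1*(-36))/1987 = -4197*(-1/4215) + (10 + 34 + 36)*(1/1987) = 1399/1405 + 80*(1/1987) = 1399/1405 + 80/1987 = 2892213/2791735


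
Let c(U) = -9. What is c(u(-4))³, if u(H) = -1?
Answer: -729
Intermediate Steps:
c(u(-4))³ = (-9)³ = -729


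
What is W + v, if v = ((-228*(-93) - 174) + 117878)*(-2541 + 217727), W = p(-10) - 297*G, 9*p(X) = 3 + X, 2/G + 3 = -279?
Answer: 12643917064186/423 ≈ 2.9891e+10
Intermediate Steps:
G = -1/141 (G = 2/(-3 - 279) = 2/(-282) = 2*(-1/282) = -1/141 ≈ -0.0070922)
p(X) = ⅓ + X/9 (p(X) = (3 + X)/9 = ⅓ + X/9)
W = 562/423 (W = (⅓ + (⅑)*(-10)) - 297*(-1/141) = (⅓ - 10/9) + 99/47 = -7/9 + 99/47 = 562/423 ≈ 1.3286)
v = 29891056888 (v = ((21204 - 174) + 117878)*215186 = (21030 + 117878)*215186 = 138908*215186 = 29891056888)
W + v = 562/423 + 29891056888 = 12643917064186/423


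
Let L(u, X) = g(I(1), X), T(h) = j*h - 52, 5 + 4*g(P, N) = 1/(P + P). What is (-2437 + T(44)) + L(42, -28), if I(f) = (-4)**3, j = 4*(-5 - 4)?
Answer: -2086017/512 ≈ -4074.3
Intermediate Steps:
j = -36 (j = 4*(-9) = -36)
I(f) = -64
g(P, N) = -5/4 + 1/(8*P) (g(P, N) = -5/4 + 1/(4*(P + P)) = -5/4 + 1/(4*((2*P))) = -5/4 + (1/(2*P))/4 = -5/4 + 1/(8*P))
T(h) = -52 - 36*h (T(h) = -36*h - 52 = -52 - 36*h)
L(u, X) = -641/512 (L(u, X) = (1/8)*(1 - 10*(-64))/(-64) = (1/8)*(-1/64)*(1 + 640) = (1/8)*(-1/64)*641 = -641/512)
(-2437 + T(44)) + L(42, -28) = (-2437 + (-52 - 36*44)) - 641/512 = (-2437 + (-52 - 1584)) - 641/512 = (-2437 - 1636) - 641/512 = -4073 - 641/512 = -2086017/512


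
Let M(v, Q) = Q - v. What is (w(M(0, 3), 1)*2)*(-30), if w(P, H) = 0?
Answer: 0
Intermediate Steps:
(w(M(0, 3), 1)*2)*(-30) = (0*2)*(-30) = 0*(-30) = 0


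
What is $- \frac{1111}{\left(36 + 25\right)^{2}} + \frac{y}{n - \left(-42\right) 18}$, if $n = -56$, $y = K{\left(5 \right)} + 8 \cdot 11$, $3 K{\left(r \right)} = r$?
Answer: $- \frac{1332151}{7814100} \approx -0.17048$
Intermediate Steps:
$K{\left(r \right)} = \frac{r}{3}$
$y = \frac{269}{3}$ ($y = \frac{1}{3} \cdot 5 + 8 \cdot 11 = \frac{5}{3} + 88 = \frac{269}{3} \approx 89.667$)
$- \frac{1111}{\left(36 + 25\right)^{2}} + \frac{y}{n - \left(-42\right) 18} = - \frac{1111}{\left(36 + 25\right)^{2}} + \frac{269}{3 \left(-56 - \left(-42\right) 18\right)} = - \frac{1111}{61^{2}} + \frac{269}{3 \left(-56 - -756\right)} = - \frac{1111}{3721} + \frac{269}{3 \left(-56 + 756\right)} = \left(-1111\right) \frac{1}{3721} + \frac{269}{3 \cdot 700} = - \frac{1111}{3721} + \frac{269}{3} \cdot \frac{1}{700} = - \frac{1111}{3721} + \frac{269}{2100} = - \frac{1332151}{7814100}$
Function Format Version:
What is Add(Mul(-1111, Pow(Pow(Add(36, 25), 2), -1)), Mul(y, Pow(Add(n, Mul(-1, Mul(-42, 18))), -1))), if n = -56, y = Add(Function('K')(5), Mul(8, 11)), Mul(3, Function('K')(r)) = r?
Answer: Rational(-1332151, 7814100) ≈ -0.17048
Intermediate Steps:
Function('K')(r) = Mul(Rational(1, 3), r)
y = Rational(269, 3) (y = Add(Mul(Rational(1, 3), 5), Mul(8, 11)) = Add(Rational(5, 3), 88) = Rational(269, 3) ≈ 89.667)
Add(Mul(-1111, Pow(Pow(Add(36, 25), 2), -1)), Mul(y, Pow(Add(n, Mul(-1, Mul(-42, 18))), -1))) = Add(Mul(-1111, Pow(Pow(Add(36, 25), 2), -1)), Mul(Rational(269, 3), Pow(Add(-56, Mul(-1, Mul(-42, 18))), -1))) = Add(Mul(-1111, Pow(Pow(61, 2), -1)), Mul(Rational(269, 3), Pow(Add(-56, Mul(-1, -756)), -1))) = Add(Mul(-1111, Pow(3721, -1)), Mul(Rational(269, 3), Pow(Add(-56, 756), -1))) = Add(Mul(-1111, Rational(1, 3721)), Mul(Rational(269, 3), Pow(700, -1))) = Add(Rational(-1111, 3721), Mul(Rational(269, 3), Rational(1, 700))) = Add(Rational(-1111, 3721), Rational(269, 2100)) = Rational(-1332151, 7814100)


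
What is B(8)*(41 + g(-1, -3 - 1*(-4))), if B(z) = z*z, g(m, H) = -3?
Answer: 2432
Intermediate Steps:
B(z) = z²
B(8)*(41 + g(-1, -3 - 1*(-4))) = 8²*(41 - 3) = 64*38 = 2432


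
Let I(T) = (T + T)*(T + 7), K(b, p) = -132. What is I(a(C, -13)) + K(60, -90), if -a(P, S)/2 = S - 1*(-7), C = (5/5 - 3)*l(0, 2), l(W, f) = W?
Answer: 324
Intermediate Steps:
C = 0 (C = (5/5 - 3)*0 = (5*(⅕) - 3)*0 = (1 - 3)*0 = -2*0 = 0)
a(P, S) = -14 - 2*S (a(P, S) = -2*(S - 1*(-7)) = -2*(S + 7) = -2*(7 + S) = -14 - 2*S)
I(T) = 2*T*(7 + T) (I(T) = (2*T)*(7 + T) = 2*T*(7 + T))
I(a(C, -13)) + K(60, -90) = 2*(-14 - 2*(-13))*(7 + (-14 - 2*(-13))) - 132 = 2*(-14 + 26)*(7 + (-14 + 26)) - 132 = 2*12*(7 + 12) - 132 = 2*12*19 - 132 = 456 - 132 = 324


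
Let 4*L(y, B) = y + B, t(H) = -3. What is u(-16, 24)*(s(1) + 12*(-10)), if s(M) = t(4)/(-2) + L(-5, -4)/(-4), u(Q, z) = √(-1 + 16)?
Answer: -1887*√15/16 ≈ -456.77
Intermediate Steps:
L(y, B) = B/4 + y/4 (L(y, B) = (y + B)/4 = (B + y)/4 = B/4 + y/4)
u(Q, z) = √15
s(M) = 33/16 (s(M) = -3/(-2) + ((¼)*(-4) + (¼)*(-5))/(-4) = -3*(-½) + (-1 - 5/4)*(-¼) = 3/2 - 9/4*(-¼) = 3/2 + 9/16 = 33/16)
u(-16, 24)*(s(1) + 12*(-10)) = √15*(33/16 + 12*(-10)) = √15*(33/16 - 120) = √15*(-1887/16) = -1887*√15/16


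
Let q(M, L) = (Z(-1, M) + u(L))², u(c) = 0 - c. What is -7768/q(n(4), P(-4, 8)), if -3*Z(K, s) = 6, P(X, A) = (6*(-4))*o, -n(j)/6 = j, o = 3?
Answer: -1942/1225 ≈ -1.5853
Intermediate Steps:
u(c) = -c
n(j) = -6*j
P(X, A) = -72 (P(X, A) = (6*(-4))*3 = -24*3 = -72)
Z(K, s) = -2 (Z(K, s) = -⅓*6 = -2)
q(M, L) = (-2 - L)²
-7768/q(n(4), P(-4, 8)) = -7768/(2 - 72)² = -7768/((-70)²) = -7768/4900 = -7768*1/4900 = -1942/1225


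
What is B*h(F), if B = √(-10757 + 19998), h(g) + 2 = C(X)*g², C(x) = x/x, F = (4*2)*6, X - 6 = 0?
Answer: 2302*√9241 ≈ 2.2129e+5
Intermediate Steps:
X = 6 (X = 6 + 0 = 6)
F = 48 (F = 8*6 = 48)
C(x) = 1
h(g) = -2 + g² (h(g) = -2 + 1*g² = -2 + g²)
B = √9241 ≈ 96.130
B*h(F) = √9241*(-2 + 48²) = √9241*(-2 + 2304) = √9241*2302 = 2302*√9241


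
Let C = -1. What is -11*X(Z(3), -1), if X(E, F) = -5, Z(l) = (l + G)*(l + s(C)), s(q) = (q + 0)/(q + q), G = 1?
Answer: 55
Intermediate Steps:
s(q) = ½ (s(q) = q/((2*q)) = q*(1/(2*q)) = ½)
Z(l) = (1 + l)*(½ + l) (Z(l) = (l + 1)*(l + ½) = (1 + l)*(½ + l))
-11*X(Z(3), -1) = -11*(-5) = 55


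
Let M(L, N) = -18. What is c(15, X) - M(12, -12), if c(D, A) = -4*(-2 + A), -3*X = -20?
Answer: -2/3 ≈ -0.66667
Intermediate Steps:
X = 20/3 (X = -1/3*(-20) = 20/3 ≈ 6.6667)
c(D, A) = 8 - 4*A
c(15, X) - M(12, -12) = (8 - 4*20/3) - 1*(-18) = (8 - 80/3) + 18 = -56/3 + 18 = -2/3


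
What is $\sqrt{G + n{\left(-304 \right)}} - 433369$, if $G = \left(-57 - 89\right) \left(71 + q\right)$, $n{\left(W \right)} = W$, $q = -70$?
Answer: $-433369 + 15 i \sqrt{2} \approx -4.3337 \cdot 10^{5} + 21.213 i$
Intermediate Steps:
$G = -146$ ($G = \left(-57 - 89\right) \left(71 - 70\right) = \left(-57 - 89\right) 1 = \left(-146\right) 1 = -146$)
$\sqrt{G + n{\left(-304 \right)}} - 433369 = \sqrt{-146 - 304} - 433369 = \sqrt{-450} - 433369 = 15 i \sqrt{2} - 433369 = -433369 + 15 i \sqrt{2}$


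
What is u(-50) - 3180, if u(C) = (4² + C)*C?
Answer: -1480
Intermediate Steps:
u(C) = C*(16 + C) (u(C) = (16 + C)*C = C*(16 + C))
u(-50) - 3180 = -50*(16 - 50) - 3180 = -50*(-34) - 3180 = 1700 - 3180 = -1480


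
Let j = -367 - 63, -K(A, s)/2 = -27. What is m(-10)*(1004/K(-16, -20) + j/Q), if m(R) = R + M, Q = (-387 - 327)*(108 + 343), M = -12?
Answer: -53887546/131733 ≈ -409.07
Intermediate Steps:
K(A, s) = 54 (K(A, s) = -2*(-27) = 54)
j = -430
Q = -322014 (Q = -714*451 = -322014)
m(R) = -12 + R (m(R) = R - 12 = -12 + R)
m(-10)*(1004/K(-16, -20) + j/Q) = (-12 - 10)*(1004/54 - 430/(-322014)) = -22*(1004*(1/54) - 430*(-1/322014)) = -22*(502/27 + 215/161007) = -22*26943773/1449063 = -53887546/131733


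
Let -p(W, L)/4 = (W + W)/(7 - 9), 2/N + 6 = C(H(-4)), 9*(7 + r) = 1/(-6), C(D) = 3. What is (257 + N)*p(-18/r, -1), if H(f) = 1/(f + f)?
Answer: 996624/379 ≈ 2629.6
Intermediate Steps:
H(f) = 1/(2*f)
r = -379/54 (r = -7 + (⅑)/(-6) = -7 + (⅑)*(-⅙) = -7 - 1/54 = -379/54 ≈ -7.0185)
N = -⅔ (N = 2/(-6 + 3) = 2/(-3) = 2*(-⅓) = -⅔ ≈ -0.66667)
p(W, L) = 4*W (p(W, L) = -4*(W + W)/(7 - 9) = -4*2*W/(-2) = -4*2*W*(-1)/2 = -(-4)*W = 4*W)
(257 + N)*p(-18/r, -1) = (257 - ⅔)*(4*(-18/(-379/54))) = 769*(4*(-18*(-54/379)))/3 = 769*(4*(972/379))/3 = (769/3)*(3888/379) = 996624/379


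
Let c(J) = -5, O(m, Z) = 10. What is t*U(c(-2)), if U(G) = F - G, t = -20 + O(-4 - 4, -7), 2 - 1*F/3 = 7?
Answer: 100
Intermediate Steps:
F = -15 (F = 6 - 3*7 = 6 - 21 = -15)
t = -10 (t = -20 + 10 = -10)
U(G) = -15 - G
t*U(c(-2)) = -10*(-15 - 1*(-5)) = -10*(-15 + 5) = -10*(-10) = 100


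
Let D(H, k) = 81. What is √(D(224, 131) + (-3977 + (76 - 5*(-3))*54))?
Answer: √1018 ≈ 31.906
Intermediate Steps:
√(D(224, 131) + (-3977 + (76 - 5*(-3))*54)) = √(81 + (-3977 + (76 - 5*(-3))*54)) = √(81 + (-3977 + (76 + 15)*54)) = √(81 + (-3977 + 91*54)) = √(81 + (-3977 + 4914)) = √(81 + 937) = √1018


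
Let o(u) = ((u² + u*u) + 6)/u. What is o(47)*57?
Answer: 252168/47 ≈ 5365.3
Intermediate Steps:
o(u) = (6 + 2*u²)/u (o(u) = ((u² + u²) + 6)/u = (2*u² + 6)/u = (6 + 2*u²)/u)
o(47)*57 = (2*47 + 6/47)*57 = (94 + 6*(1/47))*57 = (94 + 6/47)*57 = (4424/47)*57 = 252168/47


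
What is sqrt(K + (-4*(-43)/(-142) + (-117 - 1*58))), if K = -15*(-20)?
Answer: sqrt(624019)/71 ≈ 11.126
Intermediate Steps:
K = 300
sqrt(K + (-4*(-43)/(-142) + (-117 - 1*58))) = sqrt(300 + (-4*(-43)/(-142) + (-117 - 1*58))) = sqrt(300 + (172*(-1/142) + (-117 - 58))) = sqrt(300 + (-86/71 - 175)) = sqrt(300 - 12511/71) = sqrt(8789/71) = sqrt(624019)/71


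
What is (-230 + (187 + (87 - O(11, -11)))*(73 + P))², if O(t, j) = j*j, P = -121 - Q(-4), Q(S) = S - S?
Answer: 57365476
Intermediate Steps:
Q(S) = 0
P = -121 (P = -121 - 1*0 = -121 + 0 = -121)
O(t, j) = j²
(-230 + (187 + (87 - O(11, -11)))*(73 + P))² = (-230 + (187 + (87 - 1*(-11)²))*(73 - 121))² = (-230 + (187 + (87 - 1*121))*(-48))² = (-230 + (187 + (87 - 121))*(-48))² = (-230 + (187 - 34)*(-48))² = (-230 + 153*(-48))² = (-230 - 7344)² = (-7574)² = 57365476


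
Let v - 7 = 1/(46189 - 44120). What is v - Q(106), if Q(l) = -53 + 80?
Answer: -41379/2069 ≈ -20.000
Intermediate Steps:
v = 14484/2069 (v = 7 + 1/(46189 - 44120) = 7 + 1/2069 = 14484/2069 ≈ 7.0005)
Q(l) = 27
v - Q(106) = 14484/2069 - 1*27 = 14484/2069 - 27 = -41379/2069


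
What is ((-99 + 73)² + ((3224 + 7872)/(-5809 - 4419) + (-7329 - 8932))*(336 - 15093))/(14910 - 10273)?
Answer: 613629530839/11856809 ≈ 51753.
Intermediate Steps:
((-99 + 73)² + ((3224 + 7872)/(-5809 - 4419) + (-7329 - 8932))*(336 - 15093))/(14910 - 10273) = ((-26)² + (11096/(-10228) - 16261)*(-14757))/4637 = (676 + (11096*(-1/10228) - 16261)*(-14757))*(1/4637) = (676 + (-2774/2557 - 16261)*(-14757))*(1/4637) = (676 - 41582151/2557*(-14757))*(1/4637) = (676 + 613627802307/2557)*(1/4637) = (613629530839/2557)*(1/4637) = 613629530839/11856809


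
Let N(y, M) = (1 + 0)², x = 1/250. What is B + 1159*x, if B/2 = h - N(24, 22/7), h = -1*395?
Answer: -196841/250 ≈ -787.36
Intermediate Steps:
x = 1/250 ≈ 0.0040000
N(y, M) = 1 (N(y, M) = 1² = 1)
h = -395
B = -792 (B = 2*(-395 - 1*1) = 2*(-395 - 1) = 2*(-396) = -792)
B + 1159*x = -792 + 1159*(1/250) = -792 + 1159/250 = -196841/250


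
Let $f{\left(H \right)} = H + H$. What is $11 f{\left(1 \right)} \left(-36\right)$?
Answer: $-792$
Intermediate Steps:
$f{\left(H \right)} = 2 H$
$11 f{\left(1 \right)} \left(-36\right) = 11 \cdot 2 \cdot 1 \left(-36\right) = 11 \cdot 2 \left(-36\right) = 22 \left(-36\right) = -792$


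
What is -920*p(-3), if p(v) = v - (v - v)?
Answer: 2760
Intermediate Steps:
p(v) = v (p(v) = v - 1*0 = v + 0 = v)
-920*p(-3) = -920*(-3) = 2760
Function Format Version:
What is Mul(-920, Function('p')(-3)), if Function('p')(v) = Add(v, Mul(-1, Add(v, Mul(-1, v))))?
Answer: 2760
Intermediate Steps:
Function('p')(v) = v (Function('p')(v) = Add(v, Mul(-1, 0)) = Add(v, 0) = v)
Mul(-920, Function('p')(-3)) = Mul(-920, -3) = 2760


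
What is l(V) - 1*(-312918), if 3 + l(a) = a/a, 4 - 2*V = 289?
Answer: 312916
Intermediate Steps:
V = -285/2 (V = 2 - ½*289 = 2 - 289/2 = -285/2 ≈ -142.50)
l(a) = -2 (l(a) = -3 + a/a = -3 + 1 = -2)
l(V) - 1*(-312918) = -2 - 1*(-312918) = -2 + 312918 = 312916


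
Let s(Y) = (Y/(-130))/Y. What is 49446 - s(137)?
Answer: 6427981/130 ≈ 49446.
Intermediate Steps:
s(Y) = -1/130 (s(Y) = (Y*(-1/130))/Y = (-Y/130)/Y = -1/130)
49446 - s(137) = 49446 - 1*(-1/130) = 49446 + 1/130 = 6427981/130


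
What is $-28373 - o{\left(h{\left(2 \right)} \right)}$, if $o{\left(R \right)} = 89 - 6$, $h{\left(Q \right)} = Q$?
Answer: $-28456$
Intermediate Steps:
$o{\left(R \right)} = 83$ ($o{\left(R \right)} = 89 - 6 = 83$)
$-28373 - o{\left(h{\left(2 \right)} \right)} = -28373 - 83 = -28456$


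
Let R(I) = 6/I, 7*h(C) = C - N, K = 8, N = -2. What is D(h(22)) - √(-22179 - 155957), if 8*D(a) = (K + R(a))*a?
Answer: 117/28 - 2*I*√44534 ≈ 4.1786 - 422.06*I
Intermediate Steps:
h(C) = 2/7 + C/7 (h(C) = (C - 1*(-2))/7 = (C + 2)/7 = (2 + C)/7 = 2/7 + C/7)
D(a) = a*(8 + 6/a)/8 (D(a) = ((8 + 6/a)*a)/8 = (a*(8 + 6/a))/8 = a*(8 + 6/a)/8)
D(h(22)) - √(-22179 - 155957) = (¾ + (2/7 + (⅐)*22)) - √(-22179 - 155957) = (¾ + (2/7 + 22/7)) - √(-178136) = (¾ + 24/7) - 2*I*√44534 = 117/28 - 2*I*√44534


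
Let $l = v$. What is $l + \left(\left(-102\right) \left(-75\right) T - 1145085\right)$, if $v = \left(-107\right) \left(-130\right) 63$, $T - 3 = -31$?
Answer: $-482955$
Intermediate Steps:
$T = -28$ ($T = 3 - 31 = -28$)
$v = 876330$ ($v = 13910 \cdot 63 = 876330$)
$l = 876330$
$l + \left(\left(-102\right) \left(-75\right) T - 1145085\right) = 876330 - \left(1145085 - \left(-102\right) \left(-75\right) \left(-28\right)\right) = 876330 + \left(7650 \left(-28\right) - 1145085\right) = 876330 - 1359285 = -482955$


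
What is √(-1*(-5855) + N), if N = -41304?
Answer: I*√35449 ≈ 188.28*I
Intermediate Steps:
√(-1*(-5855) + N) = √(-1*(-5855) - 41304) = √(5855 - 41304) = √(-35449) = I*√35449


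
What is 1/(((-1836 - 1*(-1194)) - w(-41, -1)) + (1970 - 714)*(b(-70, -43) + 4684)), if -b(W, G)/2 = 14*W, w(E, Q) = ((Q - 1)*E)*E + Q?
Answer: 1/8347585 ≈ 1.1980e-7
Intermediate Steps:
w(E, Q) = Q + E**2*(-1 + Q) (w(E, Q) = ((-1 + Q)*E)*E + Q = (E*(-1 + Q))*E + Q = E**2*(-1 + Q) + Q = Q + E**2*(-1 + Q))
b(W, G) = -28*W
1/(((-1836 - 1*(-1194)) - w(-41, -1)) + (1970 - 714)*(b(-70, -43) + 4684)) = 1/(((-1836 - 1*(-1194)) - (-1 - 1*(-41)**2 - 1*(-41)**2)) + (1970 - 714)*(-28*(-70) + 4684)) = 1/(((-1836 + 1194) - (-1 - 1*1681 - 1*1681)) + 1256*(1960 + 4684)) = 1/((-642 - (-1 - 1681 - 1681)) + 1256*6644) = 1/((-642 - 1*(-3363)) + 8344864) = 1/((-642 + 3363) + 8344864) = 1/(2721 + 8344864) = 1/8347585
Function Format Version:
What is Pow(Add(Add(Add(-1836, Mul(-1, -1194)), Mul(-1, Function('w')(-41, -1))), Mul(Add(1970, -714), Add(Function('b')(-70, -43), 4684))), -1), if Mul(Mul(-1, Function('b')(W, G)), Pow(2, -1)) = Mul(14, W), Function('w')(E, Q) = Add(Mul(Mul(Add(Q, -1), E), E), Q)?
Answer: Rational(1, 8347585) ≈ 1.1980e-7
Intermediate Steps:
Function('w')(E, Q) = Add(Q, Mul(Pow(E, 2), Add(-1, Q))) (Function('w')(E, Q) = Add(Mul(Mul(Add(-1, Q), E), E), Q) = Add(Mul(Mul(E, Add(-1, Q)), E), Q) = Add(Mul(Pow(E, 2), Add(-1, Q)), Q) = Add(Q, Mul(Pow(E, 2), Add(-1, Q))))
Function('b')(W, G) = Mul(-28, W) (Function('b')(W, G) = Mul(-2, Mul(14, W)) = Mul(-28, W))
Pow(Add(Add(Add(-1836, Mul(-1, -1194)), Mul(-1, Function('w')(-41, -1))), Mul(Add(1970, -714), Add(Function('b')(-70, -43), 4684))), -1) = Pow(Add(Add(Add(-1836, Mul(-1, -1194)), Mul(-1, Add(-1, Mul(-1, Pow(-41, 2)), Mul(-1, Pow(-41, 2))))), Mul(Add(1970, -714), Add(Mul(-28, -70), 4684))), -1) = Pow(Add(Add(Add(-1836, 1194), Mul(-1, Add(-1, Mul(-1, 1681), Mul(-1, 1681)))), Mul(1256, Add(1960, 4684))), -1) = Pow(Add(Add(-642, Mul(-1, Add(-1, -1681, -1681))), Mul(1256, 6644)), -1) = Pow(Add(Add(-642, Mul(-1, -3363)), 8344864), -1) = Pow(Add(Add(-642, 3363), 8344864), -1) = Pow(Add(2721, 8344864), -1) = Pow(8347585, -1) = Rational(1, 8347585)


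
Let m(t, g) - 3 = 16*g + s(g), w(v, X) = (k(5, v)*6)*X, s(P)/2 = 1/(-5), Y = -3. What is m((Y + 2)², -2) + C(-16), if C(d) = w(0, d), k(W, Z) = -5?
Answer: 2253/5 ≈ 450.60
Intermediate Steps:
s(P) = -⅖ (s(P) = 2/(-5) = 2*(-⅕) = -⅖)
w(v, X) = -30*X (w(v, X) = (-5*6)*X = -30*X)
C(d) = -30*d
m(t, g) = 13/5 + 16*g (m(t, g) = 3 + (16*g - ⅖) = 3 + (-⅖ + 16*g) = 13/5 + 16*g)
m((Y + 2)², -2) + C(-16) = (13/5 + 16*(-2)) - 30*(-16) = (13/5 - 32) + 480 = -147/5 + 480 = 2253/5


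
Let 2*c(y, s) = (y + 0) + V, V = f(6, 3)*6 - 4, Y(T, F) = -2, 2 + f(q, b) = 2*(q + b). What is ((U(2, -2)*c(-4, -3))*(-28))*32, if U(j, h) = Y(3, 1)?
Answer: 78848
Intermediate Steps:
f(q, b) = -2 + 2*b + 2*q (f(q, b) = -2 + 2*(q + b) = -2 + 2*(b + q) = -2 + (2*b + 2*q) = -2 + 2*b + 2*q)
U(j, h) = -2
V = 92 (V = (-2 + 2*3 + 2*6)*6 - 4 = (-2 + 6 + 12)*6 - 4 = 16*6 - 4 = 96 - 4 = 92)
c(y, s) = 46 + y/2 (c(y, s) = ((y + 0) + 92)/2 = (y + 92)/2 = (92 + y)/2 = 46 + y/2)
((U(2, -2)*c(-4, -3))*(-28))*32 = (-2*(46 + (1/2)*(-4))*(-28))*32 = (-2*(46 - 2)*(-28))*32 = (-2*44*(-28))*32 = -88*(-28)*32 = 2464*32 = 78848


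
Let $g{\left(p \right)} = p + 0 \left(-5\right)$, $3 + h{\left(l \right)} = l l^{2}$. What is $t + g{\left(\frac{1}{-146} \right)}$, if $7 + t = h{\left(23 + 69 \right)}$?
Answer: $\frac{113686987}{146} \approx 7.7868 \cdot 10^{5}$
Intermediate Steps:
$h{\left(l \right)} = -3 + l^{3}$ ($h{\left(l \right)} = -3 + l l^{2} = -3 + l^{3}$)
$t = 778678$ ($t = -7 - \left(3 - \left(23 + 69\right)^{3}\right) = -7 - \left(3 - 92^{3}\right) = -7 + \left(-3 + 778688\right) = -7 + 778685 = 778678$)
$g{\left(p \right)} = p$ ($g{\left(p \right)} = p + 0 = p$)
$t + g{\left(\frac{1}{-146} \right)} = 778678 + \frac{1}{-146} = 778678 - \frac{1}{146} = \frac{113686987}{146}$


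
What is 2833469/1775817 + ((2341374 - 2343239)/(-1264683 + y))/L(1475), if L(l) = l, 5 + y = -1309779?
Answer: 2151929031006526/1348675768039005 ≈ 1.5956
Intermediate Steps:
y = -1309784 (y = -5 - 1309779 = -1309784)
2833469/1775817 + ((2341374 - 2343239)/(-1264683 + y))/L(1475) = 2833469/1775817 + ((2341374 - 2343239)/(-1264683 - 1309784))/1475 = 2833469*(1/1775817) - 1865/(-2574467)*(1/1475) = 2833469/1775817 - 1865*(-1/2574467)*(1/1475) = 2833469/1775817 + (1865/2574467)*(1/1475) = 2833469/1775817 + 373/759467765 = 2151929031006526/1348675768039005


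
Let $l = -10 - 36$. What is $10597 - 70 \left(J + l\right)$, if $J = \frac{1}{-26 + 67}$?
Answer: $\frac{566427}{41} \approx 13815.0$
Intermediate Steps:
$J = \frac{1}{41} \approx 0.02439$
$l = -46$ ($l = -10 - 36 = -46$)
$10597 - 70 \left(J + l\right) = 10597 - 70 \left(\frac{1}{41} - 46\right) = 10597 - - \frac{131950}{41} = 10597 + \frac{131950}{41} = \frac{566427}{41}$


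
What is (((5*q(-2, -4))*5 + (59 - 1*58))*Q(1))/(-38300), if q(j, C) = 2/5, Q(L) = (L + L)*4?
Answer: -22/9575 ≈ -0.0022977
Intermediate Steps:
Q(L) = 8*L (Q(L) = (2*L)*4 = 8*L)
q(j, C) = ⅖ (q(j, C) = 2*(⅕) = ⅖)
(((5*q(-2, -4))*5 + (59 - 1*58))*Q(1))/(-38300) = (((5*(⅖))*5 + (59 - 1*58))*(8*1))/(-38300) = ((2*5 + (59 - 58))*8)*(-1/38300) = ((10 + 1)*8)*(-1/38300) = (11*8)*(-1/38300) = 88*(-1/38300) = -22/9575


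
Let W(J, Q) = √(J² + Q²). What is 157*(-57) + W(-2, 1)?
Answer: -8949 + √5 ≈ -8946.8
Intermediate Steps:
157*(-57) + W(-2, 1) = 157*(-57) + √((-2)² + 1²) = -8949 + √(4 + 1) = -8949 + √5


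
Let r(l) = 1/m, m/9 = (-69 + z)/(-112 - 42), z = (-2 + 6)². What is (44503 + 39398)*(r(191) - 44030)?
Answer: -587367296852/159 ≈ -3.6941e+9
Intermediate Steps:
z = 16 (z = 4² = 16)
m = 477/154 (m = 9*((-69 + 16)/(-112 - 42)) = 9*(-53/(-154)) = 9*(-53*(-1/154)) = 9*(53/154) = 477/154 ≈ 3.0974)
r(l) = 154/477 (r(l) = 1/(477/154) = 154/477)
(44503 + 39398)*(r(191) - 44030) = (44503 + 39398)*(154/477 - 44030) = 83901*(-21002156/477) = -587367296852/159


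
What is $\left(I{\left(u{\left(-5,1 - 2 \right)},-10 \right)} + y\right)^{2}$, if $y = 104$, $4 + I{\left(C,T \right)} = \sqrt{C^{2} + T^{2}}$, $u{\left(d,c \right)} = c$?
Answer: $\left(100 + \sqrt{101}\right)^{2} \approx 12111.0$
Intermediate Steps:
$I{\left(C,T \right)} = -4 + \sqrt{C^{2} + T^{2}}$
$\left(I{\left(u{\left(-5,1 - 2 \right)},-10 \right)} + y\right)^{2} = \left(\left(-4 + \sqrt{\left(1 - 2\right)^{2} + \left(-10\right)^{2}}\right) + 104\right)^{2} = \left(\left(-4 + \sqrt{\left(-1\right)^{2} + 100}\right) + 104\right)^{2} = \left(\left(-4 + \sqrt{1 + 100}\right) + 104\right)^{2} = \left(\left(-4 + \sqrt{101}\right) + 104\right)^{2} = \left(100 + \sqrt{101}\right)^{2}$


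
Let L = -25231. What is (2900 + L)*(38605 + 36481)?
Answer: -1676745466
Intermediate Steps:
(2900 + L)*(38605 + 36481) = (2900 - 25231)*(38605 + 36481) = -22331*75086 = -1676745466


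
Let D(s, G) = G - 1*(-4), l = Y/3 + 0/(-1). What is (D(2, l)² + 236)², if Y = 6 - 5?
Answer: 5257849/81 ≈ 64912.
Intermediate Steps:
Y = 1
l = ⅓ (l = 1/3 + 0/(-1) = 1*(⅓) + 0*(-1) = ⅓ + 0 = ⅓ ≈ 0.33333)
D(s, G) = 4 + G (D(s, G) = G + 4 = 4 + G)
(D(2, l)² + 236)² = ((4 + ⅓)² + 236)² = ((13/3)² + 236)² = (169/9 + 236)² = (2293/9)² = 5257849/81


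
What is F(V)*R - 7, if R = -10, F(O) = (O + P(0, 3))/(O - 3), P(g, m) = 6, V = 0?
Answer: 13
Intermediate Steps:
F(O) = (6 + O)/(-3 + O) (F(O) = (O + 6)/(O - 3) = (6 + O)/(-3 + O))
F(V)*R - 7 = ((6 + 0)/(-3 + 0))*(-10) - 7 = (6/(-3))*(-10) - 7 = -⅓*6*(-10) - 7 = -2*(-10) - 7 = 20 - 7 = 13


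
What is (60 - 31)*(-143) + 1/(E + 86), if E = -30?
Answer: -232231/56 ≈ -4147.0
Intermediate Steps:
(60 - 31)*(-143) + 1/(E + 86) = (60 - 31)*(-143) + 1/(-30 + 86) = 29*(-143) + 1/56 = -4147 + 1/56 = -232231/56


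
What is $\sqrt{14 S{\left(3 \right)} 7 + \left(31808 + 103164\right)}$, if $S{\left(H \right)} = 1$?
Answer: $\sqrt{135070} \approx 367.52$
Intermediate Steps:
$\sqrt{14 S{\left(3 \right)} 7 + \left(31808 + 103164\right)} = \sqrt{14 \cdot 1 \cdot 7 + \left(31808 + 103164\right)} = \sqrt{14 \cdot 7 + 134972} = \sqrt{98 + 134972} = \sqrt{135070}$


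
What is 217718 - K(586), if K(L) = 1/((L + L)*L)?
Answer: 149526980655/686792 ≈ 2.1772e+5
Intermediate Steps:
K(L) = 1/(2*L²) (K(L) = 1/(((2*L))*L) = (1/(2*L))/L = 1/(2*L²))
217718 - K(586) = 217718 - 1/(2*586²) = 217718 - 1/(2*343396) = 217718 - 1*1/686792 = 217718 - 1/686792 = 149526980655/686792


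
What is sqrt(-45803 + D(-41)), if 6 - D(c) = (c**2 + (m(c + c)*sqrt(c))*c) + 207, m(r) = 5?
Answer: sqrt(-47685 + 205*I*sqrt(41)) ≈ 3.005 + 218.39*I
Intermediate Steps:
D(c) = -201 - c**2 - 5*c**(3/2) (D(c) = 6 - ((c**2 + (5*sqrt(c))*c) + 207) = 6 - ((c**2 + 5*c**(3/2)) + 207) = 6 - (207 + c**2 + 5*c**(3/2)) = 6 + (-207 - c**2 - 5*c**(3/2)) = -201 - c**2 - 5*c**(3/2))
sqrt(-45803 + D(-41)) = sqrt(-45803 + (-201 - 1*(-41)**2 - (-205)*I*sqrt(41))) = sqrt(-45803 + (-201 - 1*1681 - (-205)*I*sqrt(41))) = sqrt(-45803 + (-201 - 1681 + 205*I*sqrt(41))) = sqrt(-45803 + (-1882 + 205*I*sqrt(41))) = sqrt(-47685 + 205*I*sqrt(41))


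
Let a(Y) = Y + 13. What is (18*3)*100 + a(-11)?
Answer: 5402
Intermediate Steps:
a(Y) = 13 + Y
(18*3)*100 + a(-11) = (18*3)*100 + (13 - 11) = 54*100 + 2 = 5400 + 2 = 5402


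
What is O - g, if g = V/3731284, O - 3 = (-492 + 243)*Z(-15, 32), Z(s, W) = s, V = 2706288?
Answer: 3486208326/932821 ≈ 3737.3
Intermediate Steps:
O = 3738 (O = 3 + (-492 + 243)*(-15) = 3 - 249*(-15) = 3 + 3735 = 3738)
g = 676572/932821 (g = 2706288/3731284 = 2706288*(1/3731284) = 676572/932821 ≈ 0.72530)
O - g = 3738 - 1*676572/932821 = 3738 - 676572/932821 = 3486208326/932821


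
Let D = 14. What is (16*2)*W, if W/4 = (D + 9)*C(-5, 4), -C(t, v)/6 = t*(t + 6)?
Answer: 88320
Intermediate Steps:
C(t, v) = -6*t*(6 + t) (C(t, v) = -6*t*(t + 6) = -6*t*(6 + t))
W = 2760 (W = 4*((14 + 9)*(-6*(-5)*(6 - 5))) = 4*(23*(-6*(-5)*1)) = 4*(23*30) = 4*690 = 2760)
(16*2)*W = (16*2)*2760 = 32*2760 = 88320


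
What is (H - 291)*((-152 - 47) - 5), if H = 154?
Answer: 27948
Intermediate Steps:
(H - 291)*((-152 - 47) - 5) = (154 - 291)*((-152 - 47) - 5) = -137*(-199 - 5) = -137*(-204) = 27948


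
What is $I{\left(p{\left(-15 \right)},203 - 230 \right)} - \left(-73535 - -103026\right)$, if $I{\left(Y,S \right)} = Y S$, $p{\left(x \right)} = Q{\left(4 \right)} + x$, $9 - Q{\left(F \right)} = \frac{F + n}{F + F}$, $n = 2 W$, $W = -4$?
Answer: $- \frac{58685}{2} \approx -29343.0$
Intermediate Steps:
$n = -8$ ($n = 2 \left(-4\right) = -8$)
$Q{\left(F \right)} = 9 - \frac{-8 + F}{2 F}$ ($Q{\left(F \right)} = 9 - \frac{F - 8}{F + F} = 9 - \frac{-8 + F}{2 F}$)
$p{\left(x \right)} = \frac{19}{2} + x$ ($p{\left(x \right)} = \left(\frac{17}{2} + \frac{4}{4}\right) + x = \left(\frac{17}{2} + 4 \cdot \frac{1}{4}\right) + x = \left(\frac{17}{2} + 1\right) + x = \frac{19}{2} + x$)
$I{\left(Y,S \right)} = S Y$
$I{\left(p{\left(-15 \right)},203 - 230 \right)} - \left(-73535 - -103026\right) = \left(203 - 230\right) \left(\frac{19}{2} - 15\right) - \left(-73535 - -103026\right) = \left(-27\right) \left(- \frac{11}{2}\right) - \left(-73535 + 103026\right) = \frac{297}{2} - 29491 = - \frac{58685}{2}$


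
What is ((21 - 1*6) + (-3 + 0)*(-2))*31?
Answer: 651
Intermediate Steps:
((21 - 1*6) + (-3 + 0)*(-2))*31 = ((21 - 6) - 3*(-2))*31 = (15 + 6)*31 = 21*31 = 651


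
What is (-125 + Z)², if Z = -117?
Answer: 58564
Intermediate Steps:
(-125 + Z)² = (-125 - 117)² = (-242)² = 58564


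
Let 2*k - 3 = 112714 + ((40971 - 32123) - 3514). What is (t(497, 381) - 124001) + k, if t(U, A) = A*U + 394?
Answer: 249551/2 ≈ 1.2478e+5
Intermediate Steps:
t(U, A) = 394 + A*U
k = 118051/2 (k = 3/2 + (112714 + ((40971 - 32123) - 3514))/2 = 3/2 + (112714 + (8848 - 3514))/2 = 3/2 + (112714 + 5334)/2 = 3/2 + (1/2)*118048 = 3/2 + 59024 = 118051/2 ≈ 59026.)
(t(497, 381) - 124001) + k = ((394 + 381*497) - 124001) + 118051/2 = ((394 + 189357) - 124001) + 118051/2 = (189751 - 124001) + 118051/2 = 65750 + 118051/2 = 249551/2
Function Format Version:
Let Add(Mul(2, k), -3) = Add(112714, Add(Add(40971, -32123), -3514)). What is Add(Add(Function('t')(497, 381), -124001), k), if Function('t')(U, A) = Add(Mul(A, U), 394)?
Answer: Rational(249551, 2) ≈ 1.2478e+5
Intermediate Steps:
Function('t')(U, A) = Add(394, Mul(A, U))
k = Rational(118051, 2) (k = Add(Rational(3, 2), Mul(Rational(1, 2), Add(112714, Add(Add(40971, -32123), -3514)))) = Add(Rational(3, 2), Mul(Rational(1, 2), Add(112714, Add(8848, -3514)))) = Add(Rational(3, 2), Mul(Rational(1, 2), Add(112714, 5334))) = Add(Rational(3, 2), Mul(Rational(1, 2), 118048)) = Add(Rational(3, 2), 59024) = Rational(118051, 2) ≈ 59026.)
Add(Add(Function('t')(497, 381), -124001), k) = Add(Add(Add(394, Mul(381, 497)), -124001), Rational(118051, 2)) = Add(Add(Add(394, 189357), -124001), Rational(118051, 2)) = Add(Add(189751, -124001), Rational(118051, 2)) = Add(65750, Rational(118051, 2)) = Rational(249551, 2)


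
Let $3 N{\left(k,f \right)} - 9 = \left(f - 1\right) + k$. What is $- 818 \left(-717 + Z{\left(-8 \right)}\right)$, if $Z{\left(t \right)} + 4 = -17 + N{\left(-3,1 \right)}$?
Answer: $602048$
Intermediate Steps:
$N{\left(k,f \right)} = \frac{8}{3} + \frac{f}{3} + \frac{k}{3}$ ($N{\left(k,f \right)} = 3 + \frac{\left(f - 1\right) + k}{3} = 3 + \frac{\left(-1 + f\right) + k}{3} = 3 + \frac{-1 + f + k}{3} = 3 + \left(- \frac{1}{3} + \frac{f}{3} + \frac{k}{3}\right) = \frac{8}{3} + \frac{f}{3} + \frac{k}{3}$)
$Z{\left(t \right)} = -19$ ($Z{\left(t \right)} = -4 + \left(-17 + \left(\frac{8}{3} + \frac{1}{3} \cdot 1 + \frac{1}{3} \left(-3\right)\right)\right) = -4 + \left(-17 + \left(\frac{8}{3} + \frac{1}{3} - 1\right)\right) = -4 + \left(-17 + 2\right) = -4 - 15 = -19$)
$- 818 \left(-717 + Z{\left(-8 \right)}\right) = - 818 \left(-717 - 19\right) = \left(-818\right) \left(-736\right) = 602048$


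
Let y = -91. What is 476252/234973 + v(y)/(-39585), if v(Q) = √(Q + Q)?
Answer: 476252/234973 - I*√182/39585 ≈ 2.0268 - 0.0003408*I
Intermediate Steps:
v(Q) = √2*√Q (v(Q) = √(2*Q) = √2*√Q)
476252/234973 + v(y)/(-39585) = 476252/234973 + (√2*√(-91))/(-39585) = 476252*(1/234973) + (√2*(I*√91))*(-1/39585) = 476252/234973 + (I*√182)*(-1/39585) = 476252/234973 - I*√182/39585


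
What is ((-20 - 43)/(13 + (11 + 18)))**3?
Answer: -27/8 ≈ -3.3750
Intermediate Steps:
((-20 - 43)/(13 + (11 + 18)))**3 = (-63/(13 + 29))**3 = (-63/42)**3 = (-63*1/42)**3 = (-3/2)**3 = -27/8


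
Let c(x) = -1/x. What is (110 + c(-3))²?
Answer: 109561/9 ≈ 12173.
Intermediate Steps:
(110 + c(-3))² = (110 - 1/(-3))² = (110 - 1*(-⅓))² = (110 + ⅓)² = (331/3)² = 109561/9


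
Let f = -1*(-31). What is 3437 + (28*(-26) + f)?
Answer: 2740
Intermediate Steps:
f = 31
3437 + (28*(-26) + f) = 3437 + (28*(-26) + 31) = 3437 + (-728 + 31) = 3437 - 697 = 2740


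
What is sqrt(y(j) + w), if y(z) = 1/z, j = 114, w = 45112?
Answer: sqrt(586275666)/114 ≈ 212.40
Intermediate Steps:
sqrt(y(j) + w) = sqrt(1/114 + 45112) = sqrt(5142769/114) = sqrt(586275666)/114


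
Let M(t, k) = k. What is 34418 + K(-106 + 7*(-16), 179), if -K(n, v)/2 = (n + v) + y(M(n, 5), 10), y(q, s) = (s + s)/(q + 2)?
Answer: 241432/7 ≈ 34490.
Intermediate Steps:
y(q, s) = 2*s/(2 + q) (y(q, s) = (2*s)/(2 + q) = 2*s/(2 + q))
K(n, v) = -40/7 - 2*n - 2*v (K(n, v) = -2*((n + v) + 2*10/(2 + 5)) = -2*((n + v) + 2*10/7) = -2*((n + v) + 2*10*(⅐)) = -2*((n + v) + 20/7) = -2*(20/7 + n + v) = -40/7 - 2*n - 2*v)
34418 + K(-106 + 7*(-16), 179) = 34418 + (-40/7 - 2*(-106 + 7*(-16)) - 2*179) = 34418 + (-40/7 - 2*(-106 - 112) - 358) = 34418 + (-40/7 - 2*(-218) - 358) = 34418 + (-40/7 + 436 - 358) = 34418 + 506/7 = 241432/7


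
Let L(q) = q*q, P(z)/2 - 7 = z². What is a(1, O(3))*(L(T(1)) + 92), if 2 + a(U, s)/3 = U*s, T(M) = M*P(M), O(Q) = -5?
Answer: -7308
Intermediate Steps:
P(z) = 14 + 2*z²
T(M) = M*(14 + 2*M²)
a(U, s) = -6 + 3*U*s (a(U, s) = -6 + 3*(U*s) = -6 + 3*U*s)
L(q) = q²
a(1, O(3))*(L(T(1)) + 92) = (-6 + 3*1*(-5))*((2*1*(7 + 1²))² + 92) = (-6 - 15)*((2*1*(7 + 1))² + 92) = -21*((2*1*8)² + 92) = -21*(16² + 92) = -21*(256 + 92) = -21*348 = -7308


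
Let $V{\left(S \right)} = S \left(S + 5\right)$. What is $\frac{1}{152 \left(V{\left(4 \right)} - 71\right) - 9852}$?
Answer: $- \frac{1}{15172} \approx -6.5911 \cdot 10^{-5}$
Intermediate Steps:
$V{\left(S \right)} = S \left(5 + S\right)$
$\frac{1}{152 \left(V{\left(4 \right)} - 71\right) - 9852} = \frac{1}{152 \left(4 \left(5 + 4\right) - 71\right) - 9852} = \frac{1}{152 \left(4 \cdot 9 - 71\right) - 9852} = \frac{1}{152 \left(36 - 71\right) - 9852} = \frac{1}{152 \left(-35\right) - 9852} = \frac{1}{-5320 - 9852} = \frac{1}{-15172} = - \frac{1}{15172}$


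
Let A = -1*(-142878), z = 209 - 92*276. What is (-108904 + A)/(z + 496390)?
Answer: 33974/471207 ≈ 0.072100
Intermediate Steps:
z = -25183 (z = 209 - 25392 = -25183)
A = 142878
(-108904 + A)/(z + 496390) = (-108904 + 142878)/(-25183 + 496390) = 33974/471207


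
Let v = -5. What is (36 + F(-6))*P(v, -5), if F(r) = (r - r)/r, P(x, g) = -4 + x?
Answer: -324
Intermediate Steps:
F(r) = 0 (F(r) = 0/r = 0)
(36 + F(-6))*P(v, -5) = (36 + 0)*(-4 - 5) = 36*(-9) = -324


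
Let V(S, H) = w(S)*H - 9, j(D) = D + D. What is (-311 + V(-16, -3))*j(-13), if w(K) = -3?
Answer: 8086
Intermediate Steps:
j(D) = 2*D
V(S, H) = -9 - 3*H (V(S, H) = -3*H - 9 = -9 - 3*H)
(-311 + V(-16, -3))*j(-13) = (-311 + (-9 - 3*(-3)))*(2*(-13)) = (-311 + (-9 + 9))*(-26) = (-311 + 0)*(-26) = -311*(-26) = 8086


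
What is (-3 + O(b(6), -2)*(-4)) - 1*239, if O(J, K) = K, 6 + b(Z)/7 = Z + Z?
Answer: -234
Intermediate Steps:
b(Z) = -42 + 14*Z (b(Z) = -42 + 7*(Z + Z) = -42 + 7*(2*Z) = -42 + 14*Z)
(-3 + O(b(6), -2)*(-4)) - 1*239 = (-3 - 2*(-4)) - 1*239 = (-3 + 8) - 239 = 5 - 239 = -234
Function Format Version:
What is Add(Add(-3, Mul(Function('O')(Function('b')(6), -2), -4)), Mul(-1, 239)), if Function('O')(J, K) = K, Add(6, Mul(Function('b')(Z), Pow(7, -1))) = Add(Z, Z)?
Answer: -234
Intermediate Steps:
Function('b')(Z) = Add(-42, Mul(14, Z)) (Function('b')(Z) = Add(-42, Mul(7, Add(Z, Z))) = Add(-42, Mul(7, Mul(2, Z))) = Add(-42, Mul(14, Z)))
Add(Add(-3, Mul(Function('O')(Function('b')(6), -2), -4)), Mul(-1, 239)) = Add(Add(-3, Mul(-2, -4)), Mul(-1, 239)) = Add(Add(-3, 8), -239) = Add(5, -239) = -234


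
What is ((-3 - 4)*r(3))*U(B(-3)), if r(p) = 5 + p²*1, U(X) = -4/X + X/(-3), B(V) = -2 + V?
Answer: -3626/15 ≈ -241.73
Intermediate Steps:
U(X) = -4/X - X/3 (U(X) = -4/X + X*(-⅓) = -4/X - X/3)
r(p) = 5 + p²
((-3 - 4)*r(3))*U(B(-3)) = ((-3 - 4)*(5 + 3²))*(-4/(-2 - 3) - (-2 - 3)/3) = (-7*(5 + 9))*(-4/(-5) - ⅓*(-5)) = (-7*14)*(-4*(-⅕) + 5/3) = -98*(⅘ + 5/3) = -98*37/15 = -3626/15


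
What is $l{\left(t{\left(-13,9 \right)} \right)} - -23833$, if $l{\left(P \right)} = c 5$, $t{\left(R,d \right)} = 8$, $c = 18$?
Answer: $23923$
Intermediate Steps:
$l{\left(P \right)} = 90$ ($l{\left(P \right)} = 18 \cdot 5 = 90$)
$l{\left(t{\left(-13,9 \right)} \right)} - -23833 = 90 - -23833 = 90 + 23833 = 23923$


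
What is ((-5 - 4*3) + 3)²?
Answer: 196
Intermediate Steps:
((-5 - 4*3) + 3)² = ((-5 - 12) + 3)² = (-17 + 3)² = (-14)² = 196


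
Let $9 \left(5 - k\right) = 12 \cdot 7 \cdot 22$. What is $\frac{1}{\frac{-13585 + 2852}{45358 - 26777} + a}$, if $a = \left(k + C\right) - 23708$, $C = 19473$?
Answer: $- \frac{55743}{247270985} \approx -0.00022543$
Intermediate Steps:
$k = - \frac{601}{3}$ ($k = 5 - \frac{12 \cdot 7 \cdot 22}{9} = 5 - \frac{12 \cdot 154}{9} = 5 - \frac{616}{3} = - \frac{601}{3} \approx -200.33$)
$a = - \frac{13306}{3}$ ($a = \left(- \frac{601}{3} + 19473\right) - 23708 = \frac{57818}{3} - 23708 = - \frac{13306}{3} \approx -4435.3$)
$\frac{1}{\frac{-13585 + 2852}{45358 - 26777} + a} = \frac{1}{\frac{-13585 + 2852}{45358 - 26777} - \frac{13306}{3}} = \frac{1}{- \frac{10733}{18581} - \frac{13306}{3}} = \frac{1}{- \frac{247270985}{55743}} = - \frac{55743}{247270985}$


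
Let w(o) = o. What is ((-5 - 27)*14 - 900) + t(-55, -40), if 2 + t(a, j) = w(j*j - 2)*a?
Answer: -89240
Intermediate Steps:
t(a, j) = -2 + a*(-2 + j**2) (t(a, j) = -2 + (j*j - 2)*a = -2 + (j**2 - 2)*a = -2 + (-2 + j**2)*a = -2 + a*(-2 + j**2))
((-5 - 27)*14 - 900) + t(-55, -40) = ((-5 - 27)*14 - 900) + (-2 - 55*(-2 + (-40)**2)) = (-32*14 - 900) + (-2 - 55*(-2 + 1600)) = (-448 - 900) + (-2 - 55*1598) = -1348 + (-2 - 87890) = -1348 - 87892 = -89240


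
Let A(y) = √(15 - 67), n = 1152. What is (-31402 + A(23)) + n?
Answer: -30250 + 2*I*√13 ≈ -30250.0 + 7.2111*I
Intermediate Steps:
A(y) = 2*I*√13 (A(y) = √(-52) = 2*I*√13)
(-31402 + A(23)) + n = (-31402 + 2*I*√13) + 1152 = -30250 + 2*I*√13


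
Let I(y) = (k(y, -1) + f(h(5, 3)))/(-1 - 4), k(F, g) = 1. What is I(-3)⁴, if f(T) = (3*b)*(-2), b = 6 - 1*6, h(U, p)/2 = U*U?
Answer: 1/625 ≈ 0.0016000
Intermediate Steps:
h(U, p) = 2*U² (h(U, p) = 2*(U*U) = 2*U²)
b = 0 (b = 6 - 6 = 0)
f(T) = 0 (f(T) = (3*0)*(-2) = 0*(-2) = 0)
I(y) = -⅕ (I(y) = (1 + 0)/(-1 - 4) = 1/(-5) = 1*(-⅕) = -⅕)
I(-3)⁴ = (-⅕)⁴ = 1/625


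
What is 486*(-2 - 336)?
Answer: -164268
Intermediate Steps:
486*(-2 - 336) = 486*(-338) = -164268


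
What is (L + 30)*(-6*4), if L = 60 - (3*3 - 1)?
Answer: -1968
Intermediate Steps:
L = 52 (L = 60 - (9 - 1) = 60 - 1*8 = 60 - 8 = 52)
(L + 30)*(-6*4) = (52 + 30)*(-6*4) = 82*(-24) = -1968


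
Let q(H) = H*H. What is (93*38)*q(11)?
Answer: 427614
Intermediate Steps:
q(H) = H²
(93*38)*q(11) = (93*38)*11² = 3534*121 = 427614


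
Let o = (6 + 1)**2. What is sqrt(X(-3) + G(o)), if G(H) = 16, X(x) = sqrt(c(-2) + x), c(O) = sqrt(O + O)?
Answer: sqrt(16 + sqrt(-3 + 2*I)) ≈ 4.0743 + 0.22303*I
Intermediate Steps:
c(O) = sqrt(2)*sqrt(O) (c(O) = sqrt(2*O) = sqrt(2)*sqrt(O))
X(x) = sqrt(x + 2*I) (X(x) = sqrt(sqrt(2)*sqrt(-2) + x) = sqrt(sqrt(2)*(I*sqrt(2)) + x) = sqrt(2*I + x) = sqrt(x + 2*I))
o = 49 (o = 7**2 = 49)
sqrt(X(-3) + G(o)) = sqrt(sqrt(-3 + 2*I) + 16) = sqrt(16 + sqrt(-3 + 2*I))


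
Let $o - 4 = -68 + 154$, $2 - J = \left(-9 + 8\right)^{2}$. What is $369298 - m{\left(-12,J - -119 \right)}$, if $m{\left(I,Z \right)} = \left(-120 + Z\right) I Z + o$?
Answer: $369208$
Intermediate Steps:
$J = 1$ ($J = 2 - \left(-9 + 8\right)^{2} = 2 - \left(-1\right)^{2} = 2 - 1 = 1$)
$o = 90$ ($o = 4 + \left(-68 + 154\right) = 4 + 86 = 90$)
$m{\left(I,Z \right)} = 90 + I Z \left(-120 + Z\right)$ ($m{\left(I,Z \right)} = \left(-120 + Z\right) I Z + 90 = I \left(-120 + Z\right) Z + 90 = I Z \left(-120 + Z\right) + 90 = 90 + I Z \left(-120 + Z\right)$)
$369298 - m{\left(-12,J - -119 \right)} = 369298 - \left(90 - 12 \left(1 - -119\right)^{2} - - 1440 \left(1 - -119\right)\right) = 369298 - \left(90 - 12 \left(1 + 119\right)^{2} - - 1440 \left(1 + 119\right)\right) = 369298 - \left(90 - 12 \cdot 120^{2} - \left(-1440\right) 120\right) = 369298 - \left(90 - 172800 + 172800\right) = 369298 - 90 = 369208$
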